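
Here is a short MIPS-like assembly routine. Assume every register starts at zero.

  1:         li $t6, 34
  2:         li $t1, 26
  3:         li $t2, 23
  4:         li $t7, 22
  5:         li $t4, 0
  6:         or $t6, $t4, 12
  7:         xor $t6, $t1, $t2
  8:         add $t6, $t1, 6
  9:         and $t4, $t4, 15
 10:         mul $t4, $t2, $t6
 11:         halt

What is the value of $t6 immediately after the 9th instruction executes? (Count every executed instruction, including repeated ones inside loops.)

32

after li $t6, 34: $t6=34
after li $t1, 26: $t1=26
after li $t2, 23: $t2=23
after li $t7, 22: $t7=22
after li $t4, 0: $t4=0
after or $t6, $t4, 12: $t6=0|12=12
after xor $t6, $t1, $t2: $t6=26^23=13
after add $t6, $t1, 6: $t6=26+6=32
after and $t4, $t4, 15: $t4=0&15=0
After step 9: $t6 = 32.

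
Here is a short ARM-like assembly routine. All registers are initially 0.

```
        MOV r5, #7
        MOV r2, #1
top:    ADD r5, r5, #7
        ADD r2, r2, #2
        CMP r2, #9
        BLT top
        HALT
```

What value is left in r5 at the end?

r5=7
r2=1
r5=7+7=14
r2=1+2=3
CMP r2, #9  (cmp 3,9)
BLT top: taken
r5=14+7=21
r2=3+2=5
CMP r2, #9  (cmp 5,9)
BLT top: taken
r5=21+7=28
r2=5+2=7
CMP r2, #9  (cmp 7,9)
BLT top: taken
r5=28+7=35
r2=7+2=9
CMP r2, #9  (cmp 9,9)
BLT top: not taken
halt.

35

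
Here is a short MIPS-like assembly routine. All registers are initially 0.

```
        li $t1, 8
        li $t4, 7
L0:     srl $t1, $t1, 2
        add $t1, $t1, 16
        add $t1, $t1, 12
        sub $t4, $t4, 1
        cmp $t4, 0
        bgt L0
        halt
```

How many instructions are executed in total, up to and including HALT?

li $t1, 8 → $t1=8
li $t4, 7 → $t4=7
srl $t1, $t1, 2 → $t1=8>>2=2
add $t1, $t1, 16 → $t1=2+16=18
add $t1, $t1, 12 → $t1=18+12=30
sub $t4, $t4, 1 → $t4=7-1=6
cmp $t4, 0  (cmp 6,0)
bgt L0: taken
srl $t1, $t1, 2 → $t1=30>>2=7
add $t1, $t1, 16 → $t1=7+16=23
add $t1, $t1, 12 → $t1=23+12=35
sub $t4, $t4, 1 → $t4=6-1=5
cmp $t4, 0  (cmp 5,0)
bgt L0: taken
srl $t1, $t1, 2 → $t1=35>>2=8
add $t1, $t1, 16 → $t1=8+16=24
add $t1, $t1, 12 → $t1=24+12=36
sub $t4, $t4, 1 → $t4=5-1=4
cmp $t4, 0  (cmp 4,0)
bgt L0: taken
srl $t1, $t1, 2 → $t1=36>>2=9
add $t1, $t1, 16 → $t1=9+16=25
add $t1, $t1, 12 → $t1=25+12=37
sub $t4, $t4, 1 → $t4=4-1=3
cmp $t4, 0  (cmp 3,0)
bgt L0: taken
srl $t1, $t1, 2 → $t1=37>>2=9
add $t1, $t1, 16 → $t1=9+16=25
add $t1, $t1, 12 → $t1=25+12=37
sub $t4, $t4, 1 → $t4=3-1=2
cmp $t4, 0  (cmp 2,0)
bgt L0: taken
srl $t1, $t1, 2 → $t1=37>>2=9
add $t1, $t1, 16 → $t1=9+16=25
add $t1, $t1, 12 → $t1=25+12=37
sub $t4, $t4, 1 → $t4=2-1=1
cmp $t4, 0  (cmp 1,0)
bgt L0: taken
srl $t1, $t1, 2 → $t1=37>>2=9
add $t1, $t1, 16 → $t1=9+16=25
add $t1, $t1, 12 → $t1=25+12=37
sub $t4, $t4, 1 → $t4=1-1=0
cmp $t4, 0  (cmp 0,0)
bgt L0: not taken
halt.
Total executed instructions: 45.

45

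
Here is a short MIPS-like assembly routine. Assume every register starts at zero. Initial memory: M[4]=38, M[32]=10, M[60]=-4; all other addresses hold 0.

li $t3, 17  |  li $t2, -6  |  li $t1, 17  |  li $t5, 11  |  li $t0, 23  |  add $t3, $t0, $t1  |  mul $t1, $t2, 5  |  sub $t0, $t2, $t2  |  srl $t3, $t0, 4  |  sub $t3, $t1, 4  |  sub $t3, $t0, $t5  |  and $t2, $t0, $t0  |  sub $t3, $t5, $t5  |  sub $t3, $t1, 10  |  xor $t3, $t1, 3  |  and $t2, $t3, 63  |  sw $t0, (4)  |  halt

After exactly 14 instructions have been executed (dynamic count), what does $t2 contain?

after li $t3, 17: $t3=17
after li $t2, -6: $t2=-6
after li $t1, 17: $t1=17
after li $t5, 11: $t5=11
after li $t0, 23: $t0=23
after add $t3, $t0, $t1: $t3=23+17=40
after mul $t1, $t2, 5: $t1=(-6)*5=-30
after sub $t0, $t2, $t2: $t0=(-6)-(-6)=0
after srl $t3, $t0, 4: $t3=0>>4=0
after sub $t3, $t1, 4: $t3=(-30)-4=-34
after sub $t3, $t0, $t5: $t3=0-11=-11
after and $t2, $t0, $t0: $t2=0&0=0
after sub $t3, $t5, $t5: $t3=11-11=0
after sub $t3, $t1, 10: $t3=(-30)-10=-40
After step 14: $t2 = 0.

0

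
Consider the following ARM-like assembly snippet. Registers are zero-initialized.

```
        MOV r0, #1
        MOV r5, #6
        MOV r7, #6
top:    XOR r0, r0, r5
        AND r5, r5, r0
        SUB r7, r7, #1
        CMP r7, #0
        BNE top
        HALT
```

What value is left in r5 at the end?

0

r0=1
r5=6
r7=6
r0=1^6=7
r5=6&7=6
r7=6-1=5
CMP r7, #0  (cmp 5,0)
BNE top: taken
r0=7^6=1
r5=6&1=0
r7=5-1=4
CMP r7, #0  (cmp 4,0)
BNE top: taken
r0=1^0=1
r5=0&1=0
r7=4-1=3
CMP r7, #0  (cmp 3,0)
BNE top: taken
r0=1^0=1
r5=0&1=0
r7=3-1=2
CMP r7, #0  (cmp 2,0)
BNE top: taken
r0=1^0=1
r5=0&1=0
r7=2-1=1
CMP r7, #0  (cmp 1,0)
BNE top: taken
r0=1^0=1
r5=0&1=0
r7=1-1=0
CMP r7, #0  (cmp 0,0)
BNE top: not taken
halt.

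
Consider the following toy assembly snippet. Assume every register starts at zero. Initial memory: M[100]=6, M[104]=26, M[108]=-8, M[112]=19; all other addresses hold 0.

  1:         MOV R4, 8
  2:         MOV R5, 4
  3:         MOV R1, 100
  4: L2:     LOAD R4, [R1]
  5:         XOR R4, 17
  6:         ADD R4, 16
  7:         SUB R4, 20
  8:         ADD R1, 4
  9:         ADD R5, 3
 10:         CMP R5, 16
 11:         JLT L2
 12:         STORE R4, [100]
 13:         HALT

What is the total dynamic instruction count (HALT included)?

MOV R4, 8 → R4=8
MOV R5, 4 → R5=4
MOV R1, 100 → R1=100
LOAD R4, [R1] → R4=M[100]=6
XOR R4, 17 → R4=6^17=23
ADD R4, 16 → R4=23+16=39
SUB R4, 20 → R4=39-20=19
ADD R1, 4 → R1=100+4=104
ADD R5, 3 → R5=4+3=7
CMP R5, 16  (cmp 7,16)
JLT L2: taken
LOAD R4, [R1] → R4=M[104]=26
XOR R4, 17 → R4=26^17=11
ADD R4, 16 → R4=11+16=27
SUB R4, 20 → R4=27-20=7
ADD R1, 4 → R1=104+4=108
ADD R5, 3 → R5=7+3=10
CMP R5, 16  (cmp 10,16)
JLT L2: taken
LOAD R4, [R1] → R4=M[108]=-8
XOR R4, 17 → R4=(-8)^17=-23
ADD R4, 16 → R4=(-23)+16=-7
SUB R4, 20 → R4=(-7)-20=-27
ADD R1, 4 → R1=108+4=112
ADD R5, 3 → R5=10+3=13
CMP R5, 16  (cmp 13,16)
JLT L2: taken
LOAD R4, [R1] → R4=M[112]=19
XOR R4, 17 → R4=19^17=2
ADD R4, 16 → R4=2+16=18
SUB R4, 20 → R4=18-20=-2
ADD R1, 4 → R1=112+4=116
ADD R5, 3 → R5=13+3=16
CMP R5, 16  (cmp 16,16)
JLT L2: not taken
STORE R4, [100] → M[100]=-2
halt.
Total executed instructions: 37.

37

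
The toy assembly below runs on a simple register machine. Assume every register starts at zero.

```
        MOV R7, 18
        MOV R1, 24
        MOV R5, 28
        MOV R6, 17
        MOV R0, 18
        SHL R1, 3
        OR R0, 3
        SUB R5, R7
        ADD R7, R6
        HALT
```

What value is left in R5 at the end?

10

after MOV R7, 18: R7=18
after MOV R1, 24: R1=24
after MOV R5, 28: R5=28
after MOV R6, 17: R6=17
after MOV R0, 18: R0=18
after SHL R1, 3: R1=24<<3=192
after OR R0, 3: R0=18|3=19
after SUB R5, R7: R5=28-18=10
after ADD R7, R6: R7=18+17=35
halt.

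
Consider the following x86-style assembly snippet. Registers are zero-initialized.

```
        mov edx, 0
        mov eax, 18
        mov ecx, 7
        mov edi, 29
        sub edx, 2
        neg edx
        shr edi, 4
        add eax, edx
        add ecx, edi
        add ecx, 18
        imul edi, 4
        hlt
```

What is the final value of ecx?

after mov edx, 0: edx=0
after mov eax, 18: eax=18
after mov ecx, 7: ecx=7
after mov edi, 29: edi=29
after sub edx, 2: edx=0-2=-2
after neg edx: edx=-(-2)=2
after shr edi, 4: edi=29>>4=1
after add eax, edx: eax=18+2=20
after add ecx, edi: ecx=7+1=8
after add ecx, 18: ecx=8+18=26
after imul edi, 4: edi=1*4=4
halt.

26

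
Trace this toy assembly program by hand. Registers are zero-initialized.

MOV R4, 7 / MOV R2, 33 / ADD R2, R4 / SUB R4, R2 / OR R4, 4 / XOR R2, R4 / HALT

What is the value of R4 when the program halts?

after MOV R4, 7: R4=7
after MOV R2, 33: R2=33
after ADD R2, R4: R2=33+7=40
after SUB R4, R2: R4=7-40=-33
after OR R4, 4: R4=(-33)|4=-33
after XOR R2, R4: R2=40^(-33)=-9
halt.

-33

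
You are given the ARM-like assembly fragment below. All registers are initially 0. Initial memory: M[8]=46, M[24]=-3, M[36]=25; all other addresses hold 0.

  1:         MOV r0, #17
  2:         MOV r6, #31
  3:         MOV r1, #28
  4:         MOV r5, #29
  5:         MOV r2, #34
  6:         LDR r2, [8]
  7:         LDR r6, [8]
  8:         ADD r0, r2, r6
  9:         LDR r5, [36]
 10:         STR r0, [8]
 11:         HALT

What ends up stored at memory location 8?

after MOV r0, #17: r0=17
after MOV r6, #31: r6=31
after MOV r1, #28: r1=28
after MOV r5, #29: r5=29
after MOV r2, #34: r2=34
after LDR r2, [8]: r2=M[8]=46
after LDR r6, [8]: r6=M[8]=46
after ADD r0, r2, r6: r0=46+46=92
after LDR r5, [36]: r5=M[36]=25
STR r0, [8] → M[8]=92
halt.

92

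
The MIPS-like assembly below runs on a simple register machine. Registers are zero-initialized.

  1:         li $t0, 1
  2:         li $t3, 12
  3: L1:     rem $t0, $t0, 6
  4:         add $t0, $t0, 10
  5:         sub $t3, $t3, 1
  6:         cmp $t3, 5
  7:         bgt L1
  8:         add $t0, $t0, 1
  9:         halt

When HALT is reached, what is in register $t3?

5

$t0=1
$t3=12
$t0=1%6=1
$t0=1+10=11
$t3=12-1=11
cmp $t3, 5  (cmp 11,5)
bgt L1: taken
$t0=11%6=5
$t0=5+10=15
$t3=11-1=10
cmp $t3, 5  (cmp 10,5)
bgt L1: taken
$t0=15%6=3
$t0=3+10=13
$t3=10-1=9
cmp $t3, 5  (cmp 9,5)
bgt L1: taken
$t0=13%6=1
$t0=1+10=11
$t3=9-1=8
cmp $t3, 5  (cmp 8,5)
bgt L1: taken
$t0=11%6=5
$t0=5+10=15
$t3=8-1=7
cmp $t3, 5  (cmp 7,5)
bgt L1: taken
$t0=15%6=3
$t0=3+10=13
$t3=7-1=6
cmp $t3, 5  (cmp 6,5)
bgt L1: taken
$t0=13%6=1
$t0=1+10=11
$t3=6-1=5
cmp $t3, 5  (cmp 5,5)
bgt L1: not taken
$t0=11+1=12
halt.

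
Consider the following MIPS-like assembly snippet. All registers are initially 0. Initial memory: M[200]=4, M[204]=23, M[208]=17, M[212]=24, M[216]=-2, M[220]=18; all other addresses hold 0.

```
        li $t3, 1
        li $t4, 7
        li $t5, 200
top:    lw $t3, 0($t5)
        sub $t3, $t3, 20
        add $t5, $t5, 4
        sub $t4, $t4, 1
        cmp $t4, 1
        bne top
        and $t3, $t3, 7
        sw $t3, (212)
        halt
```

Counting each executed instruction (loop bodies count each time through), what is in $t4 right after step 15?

$t3=1
$t4=7
$t5=200
$t3=M[200]=4
$t3=4-20=-16
$t5=200+4=204
$t4=7-1=6
cmp $t4, 1  (cmp 6,1)
bne top: taken
$t3=M[204]=23
$t3=23-20=3
$t5=204+4=208
$t4=6-1=5
cmp $t4, 1  (cmp 5,1)
bne top: taken
After step 15: $t4 = 5.

5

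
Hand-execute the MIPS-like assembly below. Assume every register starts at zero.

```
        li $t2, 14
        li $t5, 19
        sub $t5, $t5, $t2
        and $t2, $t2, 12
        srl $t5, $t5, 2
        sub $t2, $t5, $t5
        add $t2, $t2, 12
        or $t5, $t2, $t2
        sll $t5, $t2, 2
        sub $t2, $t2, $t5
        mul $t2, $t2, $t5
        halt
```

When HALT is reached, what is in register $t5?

$t2=14
$t5=19
$t5=19-14=5
$t2=14&12=12
$t5=5>>2=1
$t2=1-1=0
$t2=0+12=12
$t5=12|12=12
$t5=12<<2=48
$t2=12-48=-36
$t2=(-36)*48=-1728
halt.

48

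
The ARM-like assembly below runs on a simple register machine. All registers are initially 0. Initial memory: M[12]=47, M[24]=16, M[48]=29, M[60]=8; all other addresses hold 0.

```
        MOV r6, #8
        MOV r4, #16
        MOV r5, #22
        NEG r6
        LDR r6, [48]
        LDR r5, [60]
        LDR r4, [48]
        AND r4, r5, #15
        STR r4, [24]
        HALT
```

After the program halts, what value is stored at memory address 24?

MOV r6, #8 → r6=8
MOV r4, #16 → r4=16
MOV r5, #22 → r5=22
NEG r6 → r6=-(8)=-8
LDR r6, [48] → r6=M[48]=29
LDR r5, [60] → r5=M[60]=8
LDR r4, [48] → r4=M[48]=29
AND r4, r5, #15 → r4=8&15=8
STR r4, [24] → M[24]=8
halt.

8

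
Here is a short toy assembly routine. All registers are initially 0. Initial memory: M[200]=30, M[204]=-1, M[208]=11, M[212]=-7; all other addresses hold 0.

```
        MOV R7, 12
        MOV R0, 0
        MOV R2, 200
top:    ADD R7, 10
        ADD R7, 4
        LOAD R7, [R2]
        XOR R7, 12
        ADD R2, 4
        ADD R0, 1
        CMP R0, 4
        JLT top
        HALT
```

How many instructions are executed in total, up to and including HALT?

36

after MOV R7, 12: R7=12
after MOV R0, 0: R0=0
after MOV R2, 200: R2=200
after ADD R7, 10: R7=12+10=22
after ADD R7, 4: R7=22+4=26
after LOAD R7, [R2]: R7=M[200]=30
after XOR R7, 12: R7=30^12=18
after ADD R2, 4: R2=200+4=204
after ADD R0, 1: R0=0+1=1
CMP R0, 4  (cmp 1,4)
JLT top: taken
after ADD R7, 10: R7=18+10=28
after ADD R7, 4: R7=28+4=32
after LOAD R7, [R2]: R7=M[204]=-1
after XOR R7, 12: R7=(-1)^12=-13
after ADD R2, 4: R2=204+4=208
after ADD R0, 1: R0=1+1=2
CMP R0, 4  (cmp 2,4)
JLT top: taken
after ADD R7, 10: R7=(-13)+10=-3
after ADD R7, 4: R7=(-3)+4=1
after LOAD R7, [R2]: R7=M[208]=11
after XOR R7, 12: R7=11^12=7
after ADD R2, 4: R2=208+4=212
after ADD R0, 1: R0=2+1=3
CMP R0, 4  (cmp 3,4)
JLT top: taken
after ADD R7, 10: R7=7+10=17
after ADD R7, 4: R7=17+4=21
after LOAD R7, [R2]: R7=M[212]=-7
after XOR R7, 12: R7=(-7)^12=-11
after ADD R2, 4: R2=212+4=216
after ADD R0, 1: R0=3+1=4
CMP R0, 4  (cmp 4,4)
JLT top: not taken
halt.
Total executed instructions: 36.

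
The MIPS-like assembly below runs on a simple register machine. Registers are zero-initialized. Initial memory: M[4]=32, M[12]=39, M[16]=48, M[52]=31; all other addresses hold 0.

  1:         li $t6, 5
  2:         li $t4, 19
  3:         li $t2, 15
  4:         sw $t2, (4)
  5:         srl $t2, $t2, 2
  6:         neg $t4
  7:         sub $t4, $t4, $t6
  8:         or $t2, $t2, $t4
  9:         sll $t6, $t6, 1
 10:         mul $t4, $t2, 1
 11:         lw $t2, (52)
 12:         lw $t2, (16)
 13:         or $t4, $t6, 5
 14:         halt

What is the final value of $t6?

10

$t6=5
$t4=19
$t2=15
sw $t2, (4) → M[4]=15
$t2=15>>2=3
$t4=-(19)=-19
$t4=(-19)-5=-24
$t2=3|(-24)=-21
$t6=5<<1=10
$t4=(-21)*1=-21
$t2=M[52]=31
$t2=M[16]=48
$t4=10|5=15
halt.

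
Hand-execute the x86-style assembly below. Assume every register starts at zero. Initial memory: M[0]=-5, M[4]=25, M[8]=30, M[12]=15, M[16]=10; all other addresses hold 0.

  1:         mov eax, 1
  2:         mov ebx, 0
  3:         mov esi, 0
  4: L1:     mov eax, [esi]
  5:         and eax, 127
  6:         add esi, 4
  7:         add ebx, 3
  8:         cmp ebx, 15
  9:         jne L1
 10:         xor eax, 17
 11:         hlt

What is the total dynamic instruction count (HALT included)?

mov eax, 1 → eax=1
mov ebx, 0 → ebx=0
mov esi, 0 → esi=0
mov eax, [esi] → eax=M[0]=-5
and eax, 127 → eax=(-5)&127=123
add esi, 4 → esi=0+4=4
add ebx, 3 → ebx=0+3=3
cmp ebx, 15  (cmp 3,15)
jne L1: taken
mov eax, [esi] → eax=M[4]=25
and eax, 127 → eax=25&127=25
add esi, 4 → esi=4+4=8
add ebx, 3 → ebx=3+3=6
cmp ebx, 15  (cmp 6,15)
jne L1: taken
mov eax, [esi] → eax=M[8]=30
and eax, 127 → eax=30&127=30
add esi, 4 → esi=8+4=12
add ebx, 3 → ebx=6+3=9
cmp ebx, 15  (cmp 9,15)
jne L1: taken
mov eax, [esi] → eax=M[12]=15
and eax, 127 → eax=15&127=15
add esi, 4 → esi=12+4=16
add ebx, 3 → ebx=9+3=12
cmp ebx, 15  (cmp 12,15)
jne L1: taken
mov eax, [esi] → eax=M[16]=10
and eax, 127 → eax=10&127=10
add esi, 4 → esi=16+4=20
add ebx, 3 → ebx=12+3=15
cmp ebx, 15  (cmp 15,15)
jne L1: not taken
xor eax, 17 → eax=10^17=27
halt.
Total executed instructions: 35.

35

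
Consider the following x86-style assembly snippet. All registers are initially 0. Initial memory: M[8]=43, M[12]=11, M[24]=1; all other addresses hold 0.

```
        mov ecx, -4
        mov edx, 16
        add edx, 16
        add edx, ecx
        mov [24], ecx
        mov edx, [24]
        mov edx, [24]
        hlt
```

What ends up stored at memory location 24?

-4

after mov ecx, -4: ecx=-4
after mov edx, 16: edx=16
after add edx, 16: edx=16+16=32
after add edx, ecx: edx=32+(-4)=28
mov [24], ecx → M[24]=-4
after mov edx, [24]: edx=M[24]=-4
after mov edx, [24]: edx=M[24]=-4
halt.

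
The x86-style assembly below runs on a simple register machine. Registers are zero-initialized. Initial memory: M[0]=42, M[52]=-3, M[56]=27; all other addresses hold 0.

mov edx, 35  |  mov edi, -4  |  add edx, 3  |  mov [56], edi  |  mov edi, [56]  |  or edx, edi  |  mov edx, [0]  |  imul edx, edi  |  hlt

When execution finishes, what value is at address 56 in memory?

edx=35
edi=-4
edx=35+3=38
mov [56], edi → M[56]=-4
edi=M[56]=-4
edx=38|(-4)=-2
edx=M[0]=42
edx=42*(-4)=-168
halt.

-4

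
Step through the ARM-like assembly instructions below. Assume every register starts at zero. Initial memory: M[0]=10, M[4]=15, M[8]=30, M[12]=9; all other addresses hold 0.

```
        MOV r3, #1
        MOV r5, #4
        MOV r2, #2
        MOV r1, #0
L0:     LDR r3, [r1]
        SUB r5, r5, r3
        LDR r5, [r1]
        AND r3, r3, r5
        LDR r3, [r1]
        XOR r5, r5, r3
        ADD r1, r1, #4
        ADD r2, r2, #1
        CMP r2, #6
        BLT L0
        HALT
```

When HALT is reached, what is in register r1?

16

MOV r3, #1 → r3=1
MOV r5, #4 → r5=4
MOV r2, #2 → r2=2
MOV r1, #0 → r1=0
LDR r3, [r1] → r3=M[0]=10
SUB r5, r5, r3 → r5=4-10=-6
LDR r5, [r1] → r5=M[0]=10
AND r3, r3, r5 → r3=10&10=10
LDR r3, [r1] → r3=M[0]=10
XOR r5, r5, r3 → r5=10^10=0
ADD r1, r1, #4 → r1=0+4=4
ADD r2, r2, #1 → r2=2+1=3
CMP r2, #6  (cmp 3,6)
BLT L0: taken
LDR r3, [r1] → r3=M[4]=15
SUB r5, r5, r3 → r5=0-15=-15
LDR r5, [r1] → r5=M[4]=15
AND r3, r3, r5 → r3=15&15=15
LDR r3, [r1] → r3=M[4]=15
XOR r5, r5, r3 → r5=15^15=0
ADD r1, r1, #4 → r1=4+4=8
ADD r2, r2, #1 → r2=3+1=4
CMP r2, #6  (cmp 4,6)
BLT L0: taken
LDR r3, [r1] → r3=M[8]=30
SUB r5, r5, r3 → r5=0-30=-30
LDR r5, [r1] → r5=M[8]=30
AND r3, r3, r5 → r3=30&30=30
LDR r3, [r1] → r3=M[8]=30
XOR r5, r5, r3 → r5=30^30=0
ADD r1, r1, #4 → r1=8+4=12
ADD r2, r2, #1 → r2=4+1=5
CMP r2, #6  (cmp 5,6)
BLT L0: taken
LDR r3, [r1] → r3=M[12]=9
SUB r5, r5, r3 → r5=0-9=-9
LDR r5, [r1] → r5=M[12]=9
AND r3, r3, r5 → r3=9&9=9
LDR r3, [r1] → r3=M[12]=9
XOR r5, r5, r3 → r5=9^9=0
ADD r1, r1, #4 → r1=12+4=16
ADD r2, r2, #1 → r2=5+1=6
CMP r2, #6  (cmp 6,6)
BLT L0: not taken
halt.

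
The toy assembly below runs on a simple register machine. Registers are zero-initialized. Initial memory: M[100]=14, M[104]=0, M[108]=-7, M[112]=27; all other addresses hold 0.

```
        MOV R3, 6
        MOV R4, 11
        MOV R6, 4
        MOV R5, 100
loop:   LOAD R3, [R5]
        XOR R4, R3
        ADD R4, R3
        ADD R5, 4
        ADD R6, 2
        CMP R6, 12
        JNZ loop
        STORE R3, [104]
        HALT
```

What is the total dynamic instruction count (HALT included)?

34

MOV R3, 6 → R3=6
MOV R4, 11 → R4=11
MOV R6, 4 → R6=4
MOV R5, 100 → R5=100
LOAD R3, [R5] → R3=M[100]=14
XOR R4, R3 → R4=11^14=5
ADD R4, R3 → R4=5+14=19
ADD R5, 4 → R5=100+4=104
ADD R6, 2 → R6=4+2=6
CMP R6, 12  (cmp 6,12)
JNZ loop: taken
LOAD R3, [R5] → R3=M[104]=0
XOR R4, R3 → R4=19^0=19
ADD R4, R3 → R4=19+0=19
ADD R5, 4 → R5=104+4=108
ADD R6, 2 → R6=6+2=8
CMP R6, 12  (cmp 8,12)
JNZ loop: taken
LOAD R3, [R5] → R3=M[108]=-7
XOR R4, R3 → R4=19^(-7)=-22
ADD R4, R3 → R4=(-22)+(-7)=-29
ADD R5, 4 → R5=108+4=112
ADD R6, 2 → R6=8+2=10
CMP R6, 12  (cmp 10,12)
JNZ loop: taken
LOAD R3, [R5] → R3=M[112]=27
XOR R4, R3 → R4=(-29)^27=-8
ADD R4, R3 → R4=(-8)+27=19
ADD R5, 4 → R5=112+4=116
ADD R6, 2 → R6=10+2=12
CMP R6, 12  (cmp 12,12)
JNZ loop: not taken
STORE R3, [104] → M[104]=27
halt.
Total executed instructions: 34.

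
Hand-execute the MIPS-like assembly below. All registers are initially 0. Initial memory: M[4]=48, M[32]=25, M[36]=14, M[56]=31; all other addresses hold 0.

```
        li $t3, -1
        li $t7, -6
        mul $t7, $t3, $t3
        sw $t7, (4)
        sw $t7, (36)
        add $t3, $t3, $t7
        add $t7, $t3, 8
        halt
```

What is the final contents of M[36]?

after li $t3, -1: $t3=-1
after li $t7, -6: $t7=-6
after mul $t7, $t3, $t3: $t7=(-1)*(-1)=1
sw $t7, (4) → M[4]=1
sw $t7, (36) → M[36]=1
after add $t3, $t3, $t7: $t3=(-1)+1=0
after add $t7, $t3, 8: $t7=0+8=8
halt.

1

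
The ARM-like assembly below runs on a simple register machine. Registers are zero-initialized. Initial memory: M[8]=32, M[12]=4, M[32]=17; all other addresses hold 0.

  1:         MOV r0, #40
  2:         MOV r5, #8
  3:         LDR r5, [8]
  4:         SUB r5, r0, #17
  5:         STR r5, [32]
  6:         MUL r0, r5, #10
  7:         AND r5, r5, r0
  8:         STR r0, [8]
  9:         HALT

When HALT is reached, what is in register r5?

after MOV r0, #40: r0=40
after MOV r5, #8: r5=8
after LDR r5, [8]: r5=M[8]=32
after SUB r5, r0, #17: r5=40-17=23
STR r5, [32] → M[32]=23
after MUL r0, r5, #10: r0=23*10=230
after AND r5, r5, r0: r5=23&230=6
STR r0, [8] → M[8]=230
halt.

6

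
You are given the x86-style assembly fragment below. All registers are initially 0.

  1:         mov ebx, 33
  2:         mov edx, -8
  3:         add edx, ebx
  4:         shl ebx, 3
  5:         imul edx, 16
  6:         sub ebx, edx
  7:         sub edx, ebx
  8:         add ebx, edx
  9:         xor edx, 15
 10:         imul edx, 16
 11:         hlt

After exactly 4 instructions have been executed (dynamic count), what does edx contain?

mov ebx, 33 → ebx=33
mov edx, -8 → edx=-8
add edx, ebx → edx=(-8)+33=25
shl ebx, 3 → ebx=33<<3=264
After step 4: edx = 25.

25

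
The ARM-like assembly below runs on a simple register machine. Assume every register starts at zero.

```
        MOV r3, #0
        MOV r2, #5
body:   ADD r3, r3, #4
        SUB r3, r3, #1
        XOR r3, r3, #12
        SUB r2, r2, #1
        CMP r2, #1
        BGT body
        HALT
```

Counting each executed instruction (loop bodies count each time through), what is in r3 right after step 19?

r3=0
r2=5
r3=0+4=4
r3=4-1=3
r3=3^12=15
r2=5-1=4
CMP r2, #1  (cmp 4,1)
BGT body: taken
r3=15+4=19
r3=19-1=18
r3=18^12=30
r2=4-1=3
CMP r2, #1  (cmp 3,1)
BGT body: taken
r3=30+4=34
r3=34-1=33
r3=33^12=45
r2=3-1=2
CMP r2, #1  (cmp 2,1)
After step 19: r3 = 45.

45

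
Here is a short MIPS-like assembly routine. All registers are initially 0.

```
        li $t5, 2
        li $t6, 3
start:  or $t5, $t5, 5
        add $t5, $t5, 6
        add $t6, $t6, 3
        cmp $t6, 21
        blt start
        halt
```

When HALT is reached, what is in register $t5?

li $t5, 2 → $t5=2
li $t6, 3 → $t6=3
or $t5, $t5, 5 → $t5=2|5=7
add $t5, $t5, 6 → $t5=7+6=13
add $t6, $t6, 3 → $t6=3+3=6
cmp $t6, 21  (cmp 6,21)
blt start: taken
or $t5, $t5, 5 → $t5=13|5=13
add $t5, $t5, 6 → $t5=13+6=19
add $t6, $t6, 3 → $t6=6+3=9
cmp $t6, 21  (cmp 9,21)
blt start: taken
or $t5, $t5, 5 → $t5=19|5=23
add $t5, $t5, 6 → $t5=23+6=29
add $t6, $t6, 3 → $t6=9+3=12
cmp $t6, 21  (cmp 12,21)
blt start: taken
or $t5, $t5, 5 → $t5=29|5=29
add $t5, $t5, 6 → $t5=29+6=35
add $t6, $t6, 3 → $t6=12+3=15
cmp $t6, 21  (cmp 15,21)
blt start: taken
or $t5, $t5, 5 → $t5=35|5=39
add $t5, $t5, 6 → $t5=39+6=45
add $t6, $t6, 3 → $t6=15+3=18
cmp $t6, 21  (cmp 18,21)
blt start: taken
or $t5, $t5, 5 → $t5=45|5=45
add $t5, $t5, 6 → $t5=45+6=51
add $t6, $t6, 3 → $t6=18+3=21
cmp $t6, 21  (cmp 21,21)
blt start: not taken
halt.

51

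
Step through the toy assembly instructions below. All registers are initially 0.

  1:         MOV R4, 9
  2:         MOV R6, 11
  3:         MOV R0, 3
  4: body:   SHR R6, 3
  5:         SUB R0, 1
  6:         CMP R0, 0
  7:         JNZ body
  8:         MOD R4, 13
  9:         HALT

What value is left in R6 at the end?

MOV R4, 9 → R4=9
MOV R6, 11 → R6=11
MOV R0, 3 → R0=3
SHR R6, 3 → R6=11>>3=1
SUB R0, 1 → R0=3-1=2
CMP R0, 0  (cmp 2,0)
JNZ body: taken
SHR R6, 3 → R6=1>>3=0
SUB R0, 1 → R0=2-1=1
CMP R0, 0  (cmp 1,0)
JNZ body: taken
SHR R6, 3 → R6=0>>3=0
SUB R0, 1 → R0=1-1=0
CMP R0, 0  (cmp 0,0)
JNZ body: not taken
MOD R4, 13 → R4=9%13=9
halt.

0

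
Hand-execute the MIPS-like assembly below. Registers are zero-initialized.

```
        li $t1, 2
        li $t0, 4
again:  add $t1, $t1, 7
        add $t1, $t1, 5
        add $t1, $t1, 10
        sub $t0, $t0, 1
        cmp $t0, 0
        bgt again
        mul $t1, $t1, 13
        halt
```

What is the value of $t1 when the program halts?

li $t1, 2 → $t1=2
li $t0, 4 → $t0=4
add $t1, $t1, 7 → $t1=2+7=9
add $t1, $t1, 5 → $t1=9+5=14
add $t1, $t1, 10 → $t1=14+10=24
sub $t0, $t0, 1 → $t0=4-1=3
cmp $t0, 0  (cmp 3,0)
bgt again: taken
add $t1, $t1, 7 → $t1=24+7=31
add $t1, $t1, 5 → $t1=31+5=36
add $t1, $t1, 10 → $t1=36+10=46
sub $t0, $t0, 1 → $t0=3-1=2
cmp $t0, 0  (cmp 2,0)
bgt again: taken
add $t1, $t1, 7 → $t1=46+7=53
add $t1, $t1, 5 → $t1=53+5=58
add $t1, $t1, 10 → $t1=58+10=68
sub $t0, $t0, 1 → $t0=2-1=1
cmp $t0, 0  (cmp 1,0)
bgt again: taken
add $t1, $t1, 7 → $t1=68+7=75
add $t1, $t1, 5 → $t1=75+5=80
add $t1, $t1, 10 → $t1=80+10=90
sub $t0, $t0, 1 → $t0=1-1=0
cmp $t0, 0  (cmp 0,0)
bgt again: not taken
mul $t1, $t1, 13 → $t1=90*13=1170
halt.

1170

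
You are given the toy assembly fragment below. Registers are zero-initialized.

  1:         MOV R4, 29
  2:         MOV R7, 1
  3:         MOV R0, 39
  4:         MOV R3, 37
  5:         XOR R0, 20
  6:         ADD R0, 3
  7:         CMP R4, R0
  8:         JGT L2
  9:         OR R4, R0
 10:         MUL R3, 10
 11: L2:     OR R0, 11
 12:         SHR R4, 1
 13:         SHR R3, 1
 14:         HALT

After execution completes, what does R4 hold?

MOV R4, 29 → R4=29
MOV R7, 1 → R7=1
MOV R0, 39 → R0=39
MOV R3, 37 → R3=37
XOR R0, 20 → R0=39^20=51
ADD R0, 3 → R0=51+3=54
CMP R4, R0  (cmp 29,54)
JGT L2: not taken
OR R4, R0 → R4=29|54=63
MUL R3, 10 → R3=37*10=370
OR R0, 11 → R0=54|11=63
SHR R4, 1 → R4=63>>1=31
SHR R3, 1 → R3=370>>1=185
halt.

31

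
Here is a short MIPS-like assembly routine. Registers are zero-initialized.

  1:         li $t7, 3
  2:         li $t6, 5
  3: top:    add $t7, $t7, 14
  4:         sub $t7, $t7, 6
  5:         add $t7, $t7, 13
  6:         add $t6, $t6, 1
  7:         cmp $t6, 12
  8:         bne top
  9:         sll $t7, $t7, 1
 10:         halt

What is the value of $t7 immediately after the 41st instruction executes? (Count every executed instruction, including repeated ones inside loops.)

150

li $t7, 3 → $t7=3
li $t6, 5 → $t6=5
add $t7, $t7, 14 → $t7=3+14=17
sub $t7, $t7, 6 → $t7=17-6=11
add $t7, $t7, 13 → $t7=11+13=24
add $t6, $t6, 1 → $t6=5+1=6
cmp $t6, 12  (cmp 6,12)
bne top: taken
add $t7, $t7, 14 → $t7=24+14=38
sub $t7, $t7, 6 → $t7=38-6=32
add $t7, $t7, 13 → $t7=32+13=45
add $t6, $t6, 1 → $t6=6+1=7
cmp $t6, 12  (cmp 7,12)
bne top: taken
add $t7, $t7, 14 → $t7=45+14=59
sub $t7, $t7, 6 → $t7=59-6=53
add $t7, $t7, 13 → $t7=53+13=66
add $t6, $t6, 1 → $t6=7+1=8
cmp $t6, 12  (cmp 8,12)
bne top: taken
add $t7, $t7, 14 → $t7=66+14=80
sub $t7, $t7, 6 → $t7=80-6=74
add $t7, $t7, 13 → $t7=74+13=87
add $t6, $t6, 1 → $t6=8+1=9
cmp $t6, 12  (cmp 9,12)
bne top: taken
add $t7, $t7, 14 → $t7=87+14=101
sub $t7, $t7, 6 → $t7=101-6=95
add $t7, $t7, 13 → $t7=95+13=108
add $t6, $t6, 1 → $t6=9+1=10
cmp $t6, 12  (cmp 10,12)
bne top: taken
add $t7, $t7, 14 → $t7=108+14=122
sub $t7, $t7, 6 → $t7=122-6=116
add $t7, $t7, 13 → $t7=116+13=129
add $t6, $t6, 1 → $t6=10+1=11
cmp $t6, 12  (cmp 11,12)
bne top: taken
add $t7, $t7, 14 → $t7=129+14=143
sub $t7, $t7, 6 → $t7=143-6=137
add $t7, $t7, 13 → $t7=137+13=150
After step 41: $t7 = 150.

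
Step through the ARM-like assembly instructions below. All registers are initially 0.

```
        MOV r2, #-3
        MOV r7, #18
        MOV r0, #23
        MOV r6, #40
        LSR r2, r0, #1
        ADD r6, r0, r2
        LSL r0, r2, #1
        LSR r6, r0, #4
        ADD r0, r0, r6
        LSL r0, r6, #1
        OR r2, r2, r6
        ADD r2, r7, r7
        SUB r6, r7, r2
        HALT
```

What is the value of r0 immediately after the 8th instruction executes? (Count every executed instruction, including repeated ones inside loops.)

22

r2=-3
r7=18
r0=23
r6=40
r2=23>>1=11
r6=23+11=34
r0=11<<1=22
r6=22>>4=1
After step 8: r0 = 22.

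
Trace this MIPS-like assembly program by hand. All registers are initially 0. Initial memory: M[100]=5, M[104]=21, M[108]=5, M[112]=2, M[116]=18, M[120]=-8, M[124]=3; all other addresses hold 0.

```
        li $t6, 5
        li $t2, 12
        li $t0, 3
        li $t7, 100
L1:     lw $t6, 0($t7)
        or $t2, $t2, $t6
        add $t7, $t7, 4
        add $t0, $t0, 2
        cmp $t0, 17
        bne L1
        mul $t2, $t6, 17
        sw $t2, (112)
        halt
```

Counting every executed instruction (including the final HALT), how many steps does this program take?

49

li $t6, 5 → $t6=5
li $t2, 12 → $t2=12
li $t0, 3 → $t0=3
li $t7, 100 → $t7=100
lw $t6, 0($t7) → $t6=M[100]=5
or $t2, $t2, $t6 → $t2=12|5=13
add $t7, $t7, 4 → $t7=100+4=104
add $t0, $t0, 2 → $t0=3+2=5
cmp $t0, 17  (cmp 5,17)
bne L1: taken
lw $t6, 0($t7) → $t6=M[104]=21
or $t2, $t2, $t6 → $t2=13|21=29
add $t7, $t7, 4 → $t7=104+4=108
add $t0, $t0, 2 → $t0=5+2=7
cmp $t0, 17  (cmp 7,17)
bne L1: taken
lw $t6, 0($t7) → $t6=M[108]=5
or $t2, $t2, $t6 → $t2=29|5=29
add $t7, $t7, 4 → $t7=108+4=112
add $t0, $t0, 2 → $t0=7+2=9
cmp $t0, 17  (cmp 9,17)
bne L1: taken
lw $t6, 0($t7) → $t6=M[112]=2
or $t2, $t2, $t6 → $t2=29|2=31
add $t7, $t7, 4 → $t7=112+4=116
add $t0, $t0, 2 → $t0=9+2=11
cmp $t0, 17  (cmp 11,17)
bne L1: taken
lw $t6, 0($t7) → $t6=M[116]=18
or $t2, $t2, $t6 → $t2=31|18=31
add $t7, $t7, 4 → $t7=116+4=120
add $t0, $t0, 2 → $t0=11+2=13
cmp $t0, 17  (cmp 13,17)
bne L1: taken
lw $t6, 0($t7) → $t6=M[120]=-8
or $t2, $t2, $t6 → $t2=31|(-8)=-1
add $t7, $t7, 4 → $t7=120+4=124
add $t0, $t0, 2 → $t0=13+2=15
cmp $t0, 17  (cmp 15,17)
bne L1: taken
lw $t6, 0($t7) → $t6=M[124]=3
or $t2, $t2, $t6 → $t2=(-1)|3=-1
add $t7, $t7, 4 → $t7=124+4=128
add $t0, $t0, 2 → $t0=15+2=17
cmp $t0, 17  (cmp 17,17)
bne L1: not taken
mul $t2, $t6, 17 → $t2=3*17=51
sw $t2, (112) → M[112]=51
halt.
Total executed instructions: 49.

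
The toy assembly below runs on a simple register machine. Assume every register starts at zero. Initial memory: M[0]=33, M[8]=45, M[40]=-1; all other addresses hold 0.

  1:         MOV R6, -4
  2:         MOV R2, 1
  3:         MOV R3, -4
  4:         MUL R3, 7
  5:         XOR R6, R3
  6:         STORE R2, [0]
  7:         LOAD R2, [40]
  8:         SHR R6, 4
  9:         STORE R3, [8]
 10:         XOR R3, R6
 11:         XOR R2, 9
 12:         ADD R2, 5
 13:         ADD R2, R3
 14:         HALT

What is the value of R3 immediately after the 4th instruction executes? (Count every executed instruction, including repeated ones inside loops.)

after MOV R6, -4: R6=-4
after MOV R2, 1: R2=1
after MOV R3, -4: R3=-4
after MUL R3, 7: R3=(-4)*7=-28
After step 4: R3 = -28.

-28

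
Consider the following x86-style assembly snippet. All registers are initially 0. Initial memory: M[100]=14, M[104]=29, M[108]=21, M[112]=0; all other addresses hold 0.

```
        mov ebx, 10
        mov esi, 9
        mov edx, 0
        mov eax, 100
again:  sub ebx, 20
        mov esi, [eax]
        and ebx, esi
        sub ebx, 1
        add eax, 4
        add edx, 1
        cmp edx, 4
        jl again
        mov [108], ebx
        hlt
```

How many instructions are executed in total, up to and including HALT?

after mov ebx, 10: ebx=10
after mov esi, 9: esi=9
after mov edx, 0: edx=0
after mov eax, 100: eax=100
after sub ebx, 20: ebx=10-20=-10
after mov esi, [eax]: esi=M[100]=14
after and ebx, esi: ebx=(-10)&14=6
after sub ebx, 1: ebx=6-1=5
after add eax, 4: eax=100+4=104
after add edx, 1: edx=0+1=1
cmp edx, 4  (cmp 1,4)
jl again: taken
after sub ebx, 20: ebx=5-20=-15
after mov esi, [eax]: esi=M[104]=29
after and ebx, esi: ebx=(-15)&29=17
after sub ebx, 1: ebx=17-1=16
after add eax, 4: eax=104+4=108
after add edx, 1: edx=1+1=2
cmp edx, 4  (cmp 2,4)
jl again: taken
after sub ebx, 20: ebx=16-20=-4
after mov esi, [eax]: esi=M[108]=21
after and ebx, esi: ebx=(-4)&21=20
after sub ebx, 1: ebx=20-1=19
after add eax, 4: eax=108+4=112
after add edx, 1: edx=2+1=3
cmp edx, 4  (cmp 3,4)
jl again: taken
after sub ebx, 20: ebx=19-20=-1
after mov esi, [eax]: esi=M[112]=0
after and ebx, esi: ebx=(-1)&0=0
after sub ebx, 1: ebx=0-1=-1
after add eax, 4: eax=112+4=116
after add edx, 1: edx=3+1=4
cmp edx, 4  (cmp 4,4)
jl again: not taken
mov [108], ebx → M[108]=-1
halt.
Total executed instructions: 38.

38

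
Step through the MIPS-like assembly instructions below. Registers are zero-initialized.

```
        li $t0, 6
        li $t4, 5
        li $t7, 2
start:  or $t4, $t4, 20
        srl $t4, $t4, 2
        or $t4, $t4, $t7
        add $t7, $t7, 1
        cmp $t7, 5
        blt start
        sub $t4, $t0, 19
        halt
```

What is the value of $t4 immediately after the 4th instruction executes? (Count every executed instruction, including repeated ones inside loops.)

21

$t0=6
$t4=5
$t7=2
$t4=5|20=21
After step 4: $t4 = 21.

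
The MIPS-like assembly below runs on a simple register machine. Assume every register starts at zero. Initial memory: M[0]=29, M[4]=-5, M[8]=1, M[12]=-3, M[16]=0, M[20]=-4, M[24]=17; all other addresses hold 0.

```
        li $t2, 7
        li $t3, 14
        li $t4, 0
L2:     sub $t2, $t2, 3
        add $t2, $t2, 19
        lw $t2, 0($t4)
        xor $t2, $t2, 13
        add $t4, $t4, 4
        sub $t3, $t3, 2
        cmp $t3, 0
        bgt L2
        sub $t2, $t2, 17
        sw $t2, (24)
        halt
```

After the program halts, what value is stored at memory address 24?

11

$t2=7
$t3=14
$t4=0
$t2=7-3=4
$t2=4+19=23
$t2=M[0]=29
$t2=29^13=16
$t4=0+4=4
$t3=14-2=12
cmp $t3, 0  (cmp 12,0)
bgt L2: taken
$t2=16-3=13
$t2=13+19=32
$t2=M[4]=-5
$t2=(-5)^13=-10
$t4=4+4=8
$t3=12-2=10
cmp $t3, 0  (cmp 10,0)
bgt L2: taken
$t2=(-10)-3=-13
$t2=(-13)+19=6
$t2=M[8]=1
$t2=1^13=12
$t4=8+4=12
$t3=10-2=8
cmp $t3, 0  (cmp 8,0)
bgt L2: taken
$t2=12-3=9
$t2=9+19=28
$t2=M[12]=-3
$t2=(-3)^13=-16
$t4=12+4=16
$t3=8-2=6
cmp $t3, 0  (cmp 6,0)
bgt L2: taken
$t2=(-16)-3=-19
$t2=(-19)+19=0
$t2=M[16]=0
$t2=0^13=13
$t4=16+4=20
$t3=6-2=4
cmp $t3, 0  (cmp 4,0)
bgt L2: taken
$t2=13-3=10
$t2=10+19=29
$t2=M[20]=-4
$t2=(-4)^13=-15
$t4=20+4=24
$t3=4-2=2
cmp $t3, 0  (cmp 2,0)
bgt L2: taken
$t2=(-15)-3=-18
$t2=(-18)+19=1
$t2=M[24]=17
$t2=17^13=28
$t4=24+4=28
$t3=2-2=0
cmp $t3, 0  (cmp 0,0)
bgt L2: not taken
$t2=28-17=11
sw $t2, (24) → M[24]=11
halt.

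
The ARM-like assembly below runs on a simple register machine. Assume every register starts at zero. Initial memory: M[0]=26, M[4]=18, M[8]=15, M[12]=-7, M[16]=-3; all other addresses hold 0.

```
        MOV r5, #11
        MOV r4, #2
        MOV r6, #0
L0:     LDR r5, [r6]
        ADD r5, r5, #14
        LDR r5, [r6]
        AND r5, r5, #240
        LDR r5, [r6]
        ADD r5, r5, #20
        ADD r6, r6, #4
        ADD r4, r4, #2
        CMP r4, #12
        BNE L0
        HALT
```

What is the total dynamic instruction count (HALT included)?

r5=11
r4=2
r6=0
r5=M[0]=26
r5=26+14=40
r5=M[0]=26
r5=26&240=16
r5=M[0]=26
r5=26+20=46
r6=0+4=4
r4=2+2=4
CMP r4, #12  (cmp 4,12)
BNE L0: taken
r5=M[4]=18
r5=18+14=32
r5=M[4]=18
r5=18&240=16
r5=M[4]=18
r5=18+20=38
r6=4+4=8
r4=4+2=6
CMP r4, #12  (cmp 6,12)
BNE L0: taken
r5=M[8]=15
r5=15+14=29
r5=M[8]=15
r5=15&240=0
r5=M[8]=15
r5=15+20=35
r6=8+4=12
r4=6+2=8
CMP r4, #12  (cmp 8,12)
BNE L0: taken
r5=M[12]=-7
r5=(-7)+14=7
r5=M[12]=-7
r5=(-7)&240=240
r5=M[12]=-7
r5=(-7)+20=13
r6=12+4=16
r4=8+2=10
CMP r4, #12  (cmp 10,12)
BNE L0: taken
r5=M[16]=-3
r5=(-3)+14=11
r5=M[16]=-3
r5=(-3)&240=240
r5=M[16]=-3
r5=(-3)+20=17
r6=16+4=20
r4=10+2=12
CMP r4, #12  (cmp 12,12)
BNE L0: not taken
halt.
Total executed instructions: 54.

54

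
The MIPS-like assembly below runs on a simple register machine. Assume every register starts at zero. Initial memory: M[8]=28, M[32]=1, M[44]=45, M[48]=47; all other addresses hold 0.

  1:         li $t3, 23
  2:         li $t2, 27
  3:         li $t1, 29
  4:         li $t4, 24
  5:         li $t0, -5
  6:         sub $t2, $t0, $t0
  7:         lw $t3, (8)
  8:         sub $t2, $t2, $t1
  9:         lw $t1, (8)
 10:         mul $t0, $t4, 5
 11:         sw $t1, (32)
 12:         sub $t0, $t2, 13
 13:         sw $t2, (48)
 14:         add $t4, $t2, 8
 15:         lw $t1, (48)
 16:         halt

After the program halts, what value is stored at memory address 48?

$t3=23
$t2=27
$t1=29
$t4=24
$t0=-5
$t2=(-5)-(-5)=0
$t3=M[8]=28
$t2=0-29=-29
$t1=M[8]=28
$t0=24*5=120
sw $t1, (32) → M[32]=28
$t0=(-29)-13=-42
sw $t2, (48) → M[48]=-29
$t4=(-29)+8=-21
$t1=M[48]=-29
halt.

-29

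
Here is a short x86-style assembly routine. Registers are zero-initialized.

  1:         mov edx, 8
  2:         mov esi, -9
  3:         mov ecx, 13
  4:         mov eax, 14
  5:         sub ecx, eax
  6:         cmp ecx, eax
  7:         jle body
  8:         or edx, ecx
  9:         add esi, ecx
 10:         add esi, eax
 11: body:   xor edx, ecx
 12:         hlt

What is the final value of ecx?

-1

after mov edx, 8: edx=8
after mov esi, -9: esi=-9
after mov ecx, 13: ecx=13
after mov eax, 14: eax=14
after sub ecx, eax: ecx=13-14=-1
cmp ecx, eax  (cmp -1,14)
jle body: taken
after xor edx, ecx: edx=8^(-1)=-9
halt.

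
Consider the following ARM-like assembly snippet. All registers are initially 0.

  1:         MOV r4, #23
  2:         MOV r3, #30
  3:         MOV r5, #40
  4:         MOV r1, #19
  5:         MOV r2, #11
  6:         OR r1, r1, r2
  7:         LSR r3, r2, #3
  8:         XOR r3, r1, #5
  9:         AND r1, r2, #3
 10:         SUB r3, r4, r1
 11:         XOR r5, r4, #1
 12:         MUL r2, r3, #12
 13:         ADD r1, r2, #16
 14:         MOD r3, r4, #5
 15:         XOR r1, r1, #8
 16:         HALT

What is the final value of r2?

240

after MOV r4, #23: r4=23
after MOV r3, #30: r3=30
after MOV r5, #40: r5=40
after MOV r1, #19: r1=19
after MOV r2, #11: r2=11
after OR r1, r1, r2: r1=19|11=27
after LSR r3, r2, #3: r3=11>>3=1
after XOR r3, r1, #5: r3=27^5=30
after AND r1, r2, #3: r1=11&3=3
after SUB r3, r4, r1: r3=23-3=20
after XOR r5, r4, #1: r5=23^1=22
after MUL r2, r3, #12: r2=20*12=240
after ADD r1, r2, #16: r1=240+16=256
after MOD r3, r4, #5: r3=23%5=3
after XOR r1, r1, #8: r1=256^8=264
halt.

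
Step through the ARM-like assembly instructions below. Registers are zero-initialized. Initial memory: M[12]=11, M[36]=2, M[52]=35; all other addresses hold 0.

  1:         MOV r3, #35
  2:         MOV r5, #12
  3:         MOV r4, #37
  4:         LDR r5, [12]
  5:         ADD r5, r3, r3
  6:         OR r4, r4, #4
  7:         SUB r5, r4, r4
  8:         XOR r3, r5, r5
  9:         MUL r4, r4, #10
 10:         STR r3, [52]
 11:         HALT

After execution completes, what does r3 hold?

r3=35
r5=12
r4=37
r5=M[12]=11
r5=35+35=70
r4=37|4=37
r5=37-37=0
r3=0^0=0
r4=37*10=370
STR r3, [52] → M[52]=0
halt.

0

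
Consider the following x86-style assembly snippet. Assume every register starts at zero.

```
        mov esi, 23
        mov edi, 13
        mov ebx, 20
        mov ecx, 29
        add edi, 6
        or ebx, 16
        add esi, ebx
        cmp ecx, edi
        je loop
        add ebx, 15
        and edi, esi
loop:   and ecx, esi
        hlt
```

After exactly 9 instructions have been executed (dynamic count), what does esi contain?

esi=23
edi=13
ebx=20
ecx=29
edi=13+6=19
ebx=20|16=20
esi=23+20=43
cmp ecx, edi  (cmp 29,19)
je loop: not taken
After step 9: esi = 43.

43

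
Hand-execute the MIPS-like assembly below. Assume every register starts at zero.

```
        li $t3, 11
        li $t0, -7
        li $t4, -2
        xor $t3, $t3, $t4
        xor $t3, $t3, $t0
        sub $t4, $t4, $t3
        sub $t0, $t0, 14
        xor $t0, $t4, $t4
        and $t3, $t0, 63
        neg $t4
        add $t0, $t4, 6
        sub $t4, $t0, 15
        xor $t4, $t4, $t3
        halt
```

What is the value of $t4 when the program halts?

5

after li $t3, 11: $t3=11
after li $t0, -7: $t0=-7
after li $t4, -2: $t4=-2
after xor $t3, $t3, $t4: $t3=11^(-2)=-11
after xor $t3, $t3, $t0: $t3=(-11)^(-7)=12
after sub $t4, $t4, $t3: $t4=(-2)-12=-14
after sub $t0, $t0, 14: $t0=(-7)-14=-21
after xor $t0, $t4, $t4: $t0=(-14)^(-14)=0
after and $t3, $t0, 63: $t3=0&63=0
after neg $t4: $t4=-(-14)=14
after add $t0, $t4, 6: $t0=14+6=20
after sub $t4, $t0, 15: $t4=20-15=5
after xor $t4, $t4, $t3: $t4=5^0=5
halt.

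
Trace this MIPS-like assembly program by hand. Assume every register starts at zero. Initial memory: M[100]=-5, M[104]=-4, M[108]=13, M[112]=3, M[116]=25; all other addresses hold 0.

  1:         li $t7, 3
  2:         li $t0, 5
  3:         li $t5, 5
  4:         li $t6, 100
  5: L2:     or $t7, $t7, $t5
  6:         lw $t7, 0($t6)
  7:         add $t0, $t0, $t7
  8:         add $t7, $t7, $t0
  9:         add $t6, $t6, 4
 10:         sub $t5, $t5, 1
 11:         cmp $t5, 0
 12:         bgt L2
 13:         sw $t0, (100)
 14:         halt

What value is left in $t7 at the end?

li $t7, 3 → $t7=3
li $t0, 5 → $t0=5
li $t5, 5 → $t5=5
li $t6, 100 → $t6=100
or $t7, $t7, $t5 → $t7=3|5=7
lw $t7, 0($t6) → $t7=M[100]=-5
add $t0, $t0, $t7 → $t0=5+(-5)=0
add $t7, $t7, $t0 → $t7=(-5)+0=-5
add $t6, $t6, 4 → $t6=100+4=104
sub $t5, $t5, 1 → $t5=5-1=4
cmp $t5, 0  (cmp 4,0)
bgt L2: taken
or $t7, $t7, $t5 → $t7=(-5)|4=-1
lw $t7, 0($t6) → $t7=M[104]=-4
add $t0, $t0, $t7 → $t0=0+(-4)=-4
add $t7, $t7, $t0 → $t7=(-4)+(-4)=-8
add $t6, $t6, 4 → $t6=104+4=108
sub $t5, $t5, 1 → $t5=4-1=3
cmp $t5, 0  (cmp 3,0)
bgt L2: taken
or $t7, $t7, $t5 → $t7=(-8)|3=-5
lw $t7, 0($t6) → $t7=M[108]=13
add $t0, $t0, $t7 → $t0=(-4)+13=9
add $t7, $t7, $t0 → $t7=13+9=22
add $t6, $t6, 4 → $t6=108+4=112
sub $t5, $t5, 1 → $t5=3-1=2
cmp $t5, 0  (cmp 2,0)
bgt L2: taken
or $t7, $t7, $t5 → $t7=22|2=22
lw $t7, 0($t6) → $t7=M[112]=3
add $t0, $t0, $t7 → $t0=9+3=12
add $t7, $t7, $t0 → $t7=3+12=15
add $t6, $t6, 4 → $t6=112+4=116
sub $t5, $t5, 1 → $t5=2-1=1
cmp $t5, 0  (cmp 1,0)
bgt L2: taken
or $t7, $t7, $t5 → $t7=15|1=15
lw $t7, 0($t6) → $t7=M[116]=25
add $t0, $t0, $t7 → $t0=12+25=37
add $t7, $t7, $t0 → $t7=25+37=62
add $t6, $t6, 4 → $t6=116+4=120
sub $t5, $t5, 1 → $t5=1-1=0
cmp $t5, 0  (cmp 0,0)
bgt L2: not taken
sw $t0, (100) → M[100]=37
halt.

62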